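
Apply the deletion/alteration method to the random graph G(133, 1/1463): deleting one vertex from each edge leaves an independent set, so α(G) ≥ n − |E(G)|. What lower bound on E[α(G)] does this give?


E[|E(G)|] = C(133, 2)·p = 8778 · (1/1463) = 6.
E[α(G)] ≥ n − E[|E(G)|] = 133 − 6 = 127.
Numerically: ≈ 127.00000.
(This is only a lower bound; the true E[α(G)] may be larger.)

E[α(G)] ≥ 127 ≈ 127.00000.


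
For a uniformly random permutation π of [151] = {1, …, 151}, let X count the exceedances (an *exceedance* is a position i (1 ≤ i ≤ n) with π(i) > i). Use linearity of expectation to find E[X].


Write X = Σ_{i=1}^{151} X_i, where X_i = 1_{π(i) > i}.
For each fixed i, π(i) is uniform over {1, …, 151} (marginal of a uniform permutation), so P[π(i) > i] = (n − i)/n. Summing: Σ_{i=1}^{151} (n − i)/n = (0 + 1 + … + 150)/151 = 151(151 − 1)/(2·151) = (151 − 1)/2.
Hence E[X] = Σ_{i=1}^{151} (151 − i)/151 = 75 ≈ 75.0000.

E[X] = 75 = 75.0000.


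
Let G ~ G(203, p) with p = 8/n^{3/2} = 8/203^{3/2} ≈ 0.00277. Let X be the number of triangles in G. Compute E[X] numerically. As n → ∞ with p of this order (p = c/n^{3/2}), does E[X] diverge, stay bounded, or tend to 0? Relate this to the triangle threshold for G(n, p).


Number of potential triangles: C(203, 3) = 1373701.
Each occurs with probability p³ ≈ (0.00277)³ ≈ 2.11611e-08.
By linearity: E[X] = C(203, 3)·p³ ≈ 1373701 · 2.11611e-08 ≈ 0.029.
Since α = 3/2 > 1, p = c/n^{3/2} = o(1/n) is below the triangle threshold p ~ 1/n. Asymptotically E[X] ~ (c³/6)·n^{3(1−α)} = (8³/6)·n^{-1.5} → 0, so by Markov's inequality G has no triangles w.h.p.

E[X] ≈ 0.029; in regime p = Θ(1/n^{3/2}) E[X] tends to 0 (below the triangle threshold p ~ 1/n).


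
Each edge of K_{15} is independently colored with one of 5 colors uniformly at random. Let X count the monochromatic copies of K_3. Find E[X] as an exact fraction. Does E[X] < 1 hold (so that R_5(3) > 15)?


E[X] = C(15, 3) · 5^{1 − 3} = 455 · 5^{−2} = 455/25.
As a reduced fraction: E[X] = 91/5 ≈ 18.200.
Is E[X] < 1? NO.
Since E[X] ≥ 1, the first-moment bound is inconclusive at n = 15; it does NOT by itself certify R_5(3) > 15.

E[X] = 91/5 ≈ 18.200; E[X] ≥ 1; first-moment method inconclusive here.


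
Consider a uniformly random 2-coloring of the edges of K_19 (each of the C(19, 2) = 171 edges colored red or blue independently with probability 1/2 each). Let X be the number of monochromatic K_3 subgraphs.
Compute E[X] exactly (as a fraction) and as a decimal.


Let X = Σ_S X_S over the C(19, 3) = 969 subsets S of size 3, where X_S = 1 if the K_3 on S is monochromatic.
For a fixed S, the K_3 on S has C(3, 2) = 3 edges. P[all 3 edges red] = (1/2)^3, and likewise for blue, so P[monochromatic] = 2·(1/2)^3 = 2^{1 − 3} = 1/4.
By linearity: E[X] = C(19, 3) · 2^{1 − 3} = 969 · 1/4 = 969/4.
Numerically: E[X] ≈ 242.2500.

E[X] = C(19,3)·2^(1−C(3,2)) = 969/4 ≈ 242.2500.


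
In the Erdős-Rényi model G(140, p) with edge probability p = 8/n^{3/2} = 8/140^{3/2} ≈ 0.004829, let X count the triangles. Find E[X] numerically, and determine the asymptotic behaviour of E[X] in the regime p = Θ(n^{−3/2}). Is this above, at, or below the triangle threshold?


Number of potential triangles: C(140, 3) = 447580.
Each occurs with probability p³ ≈ (0.004829)³ ≈ 1.126403e-07.
By linearity: E[X] = C(140, 3)·p³ ≈ 447580 · 1.126403e-07 ≈ 0.0504.
Since α = 3/2 > 1, p = c/n^{3/2} = o(1/n) is below the triangle threshold p ~ 1/n. Asymptotically E[X] ~ (c³/6)·n^{3(1−α)} = (8³/6)·n^{-1.5} → 0, so by Markov's inequality G has no triangles w.h.p.

E[X] ≈ 0.0504; in regime p = Θ(1/n^{3/2}) E[X] tends to 0 (below the triangle threshold p ~ 1/n).


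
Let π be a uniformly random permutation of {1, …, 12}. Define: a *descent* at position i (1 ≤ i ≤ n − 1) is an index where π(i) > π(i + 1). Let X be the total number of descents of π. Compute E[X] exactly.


Write X = Σ X_I over i = 1, …, 11, with X_I the indicator of one descent.
There are 11 indicators.
For each fixed i, the pair (π(i), π(i+1)) is a uniformly random ordered pair of distinct values from {1, …, 12}; by symmetry P[π(i) > π(i+1)] = 1/2.
By linearity: E[X] = 11 · (1/2) = (12 − 1) · (1/2) = 11/2 ≈ 5.5000.

E[X] = 11/2 = 5.5000.


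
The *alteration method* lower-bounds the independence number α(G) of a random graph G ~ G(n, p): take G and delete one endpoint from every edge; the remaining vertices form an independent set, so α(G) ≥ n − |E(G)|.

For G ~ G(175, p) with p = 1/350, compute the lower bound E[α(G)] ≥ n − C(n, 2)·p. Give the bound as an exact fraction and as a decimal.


E[|E(G)|] = C(175, 2)·p = 15225 · (1/350) = 87/2.
E[α(G)] ≥ n − E[|E(G)|] = 175 − 87/2 = 263/2.
Numerically: ≈ 131.5000.
(This is only a lower bound; the true E[α(G)] may be larger.)

E[α(G)] ≥ 263/2 ≈ 131.5000.


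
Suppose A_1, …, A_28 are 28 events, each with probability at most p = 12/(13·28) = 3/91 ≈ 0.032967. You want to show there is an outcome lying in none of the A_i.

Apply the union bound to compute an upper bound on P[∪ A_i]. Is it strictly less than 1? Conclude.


Union bound: P[∪_{i=1}^{28} A_i] ≤ Σ_i P[A_i] ≤ 28·p = 28·(3/91) = 12/13.
Numerically: 12/13 ≈ 0.923077.
Is 12/13 < 1? YES.
Since P[∪ A_i] ≤ 12/13 < 1, the complement has P[∩ A_i^c] ≥ 1 − 12/13 = 1/13 > 0, so some outcome avoids every A_i.

28·p = 12/13 ≈ 0.923077; existence CERTIFIED by the union bound.


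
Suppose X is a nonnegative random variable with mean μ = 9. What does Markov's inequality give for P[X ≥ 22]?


μ = E[X] = 9, a = 22.
Markov: P[X ≥ 22] ≤ μ/a = (9)/22 = 9/22.
Numerically: ≈ 0.409.
(Since a = 22 > μ = 9.000, the bound 9/22 is < 1 and informative.)

P[X ≥ 22] ≤ 9/22 ≈ 0.409.


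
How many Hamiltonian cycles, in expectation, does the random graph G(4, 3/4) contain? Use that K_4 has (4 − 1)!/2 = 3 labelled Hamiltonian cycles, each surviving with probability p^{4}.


K_4 has (4 − 1)!/2 = 3 labelled Hamiltonian cycles.
For each such Hamiltonian cycle H, let X_H = 1 if all 4 edges of H are present in G. Then P[X_H = 1] = p^{4} = (3/4)^{4} = 81/256.
By linearity of expectation: E[X] = Σ_H E[X_H] = 3 · p^{4} = 3 · 81/256 = 243/256.
Numerically: E[X] ≈ 0.949.

E[X] = 3 · (3/4)^{4} = 243/256 ≈ 0.949.


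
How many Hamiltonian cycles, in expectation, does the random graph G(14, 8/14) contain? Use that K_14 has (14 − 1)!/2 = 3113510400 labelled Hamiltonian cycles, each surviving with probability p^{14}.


K_14 has (14 − 1)!/2 = 3113510400 labelled Hamiltonian cycles.
For each such Hamiltonian cycle H, let X_H = 1 if all 14 edges of H are present in G. Then P[X_H = 1] = p^{14} = (4/7)^{14} = 268435456/678223072849.
Summing the indicators: E[X] = Σ_H E[X_H] = 3113510400 · p^{14} = 3113510400 · 268435456/678223072849 = 119396654854963200/96889010407.
Numerically: E[X] ≈ 1.232e+06.

E[X] = 3113510400 · (4/7)^{14} = 119396654854963200/96889010407 ≈ 1.232e+06.


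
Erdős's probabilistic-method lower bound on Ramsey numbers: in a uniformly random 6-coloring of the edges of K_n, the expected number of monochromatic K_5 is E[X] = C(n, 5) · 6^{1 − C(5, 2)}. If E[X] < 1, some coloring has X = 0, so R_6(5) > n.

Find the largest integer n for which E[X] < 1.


We need C(n, 5) · 6^{1 − 10} < 1, i.e. C(n, 5) < 6^{10 − 1} = 10077696.
Check values of n near the boundary:
  n = 62: C(62, 5) = 6471002; 6471002 < 10077696? YES
  n = 63: C(63, 5) = 7028847; 7028847 < 10077696? YES
  n = 64: C(64, 5) = 7624512; 7624512 < 10077696? YES
  n = 65: C(65, 5) = 8259888; 8259888 < 10077696? YES
  n = 66: C(66, 5) = 8936928; 8936928 < 10077696? YES
  n = 67: C(67, 5) = 9657648; 9657648 < 10077696? YES
  n = 68: C(68, 5) = 10424128; 10424128 < 10077696? NO
  n = 69: C(69, 5) = 11238513; 11238513 < 10077696? NO
The largest n with C(n, 5) < 10077696 is n = 67 (where E[X] = 67067/69984 ≈ 0.9583190). Hence R_6(5) > 67, i.e. R_6(5) ≥ 68.

Largest n = 67; hence R_6(5) > 67.


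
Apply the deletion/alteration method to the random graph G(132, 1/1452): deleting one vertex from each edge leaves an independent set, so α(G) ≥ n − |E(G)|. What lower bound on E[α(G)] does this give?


E[|E(G)|] = C(132, 2)·p = 8646 · (1/1452) = 131/22.
E[α(G)] ≥ n − E[|E(G)|] = 132 − 131/22 = 2773/22.
Numerically: ≈ 126.04545.
(This is only a lower bound; the true E[α(G)] may be larger.)

E[α(G)] ≥ 2773/22 ≈ 126.04545.


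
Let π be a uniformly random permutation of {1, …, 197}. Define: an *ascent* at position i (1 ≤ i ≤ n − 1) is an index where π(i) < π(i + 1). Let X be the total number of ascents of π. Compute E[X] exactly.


Write X = Σ X_I over i = 1, …, 196, with X_I the indicator of one ascent.
There are 196 indicators.
For each fixed i, the pair (π(i), π(i+1)) is a uniformly random ordered pair of distinct values from {1, …, 197}; by symmetry P[π(i) < π(i+1)] = 1/2.
By linearity: E[X] = 196 · (1/2) = (197 − 1) · (1/2) = 98 ≈ 98.00000.

E[X] = 98 = 98.00000.


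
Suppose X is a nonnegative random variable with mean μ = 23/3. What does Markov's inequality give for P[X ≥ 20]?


μ = E[X] = 23/3, a = 20.
Markov: P[X ≥ 20] ≤ μ/a = (23/3)/20 = 23/60.
Numerically: ≈ 0.3833.
(Since a = 20 > μ = 7.6667, the bound 23/60 is < 1 and informative.)

P[X ≥ 20] ≤ 23/60 ≈ 0.3833.


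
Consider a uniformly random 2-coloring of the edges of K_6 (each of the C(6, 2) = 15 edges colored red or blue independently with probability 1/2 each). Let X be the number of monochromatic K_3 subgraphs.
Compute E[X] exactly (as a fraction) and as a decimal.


Let X = Σ_S X_S over the C(6, 3) = 20 subsets S of size 3, where X_S = 1 if the K_3 on S is monochromatic.
For a fixed S, the K_3 on S has C(3, 2) = 3 edges. P[all 3 edges red] = (1/2)^3, and likewise for blue, so P[monochromatic] = 2·(1/2)^3 = 2^{1 − 3} = 1/4.
By linearity of expectation: E[X] = C(6, 3) · 2^{1 − 3} = 20 · 1/4 = 5.
Numerically: E[X] ≈ 5.00000.

E[X] = C(6,3)·2^(1−C(3,2)) = 5 ≈ 5.00000.


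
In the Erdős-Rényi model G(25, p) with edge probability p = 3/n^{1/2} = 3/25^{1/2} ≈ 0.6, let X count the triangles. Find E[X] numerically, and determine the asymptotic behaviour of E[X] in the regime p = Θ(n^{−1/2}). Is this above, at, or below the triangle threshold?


Number of potential triangles: C(25, 3) = 2300.
Each occurs with probability p³ ≈ (0.6)³ ≈ 2.160000e-01.
By linearity: E[X] = C(25, 3)·p³ ≈ 2300 · 2.160000e-01 ≈ 496.8000.
Since α = 1/2 < 1, p = c/n^{1/2} ≫ 1/n is above the triangle threshold p ~ 1/n. Asymptotically E[X] ~ (c³/6)·n^{3(1−α)} = (3³/6)·n^{1.5} → ∞; triangles are abundant w.h.p.

E[X] ≈ 496.8000; in regime p = Θ(1/n^{1/2}) E[X] diverges (above the triangle threshold p ~ 1/n).


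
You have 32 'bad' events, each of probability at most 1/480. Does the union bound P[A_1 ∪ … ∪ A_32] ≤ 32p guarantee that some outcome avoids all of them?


Union bound: P[∪_{i=1}^{32} A_i] ≤ Σ_i P[A_i] ≤ 32·p = 32·(1/480) = 1/15.
Numerically: 1/15 ≈ 0.06667.
Is 1/15 < 1? YES.
Since P[∪ A_i] ≤ 1/15 < 1, the complement has P[∩ A_i^c] ≥ 1 − 1/15 = 14/15 > 0, so some outcome avoids every A_i.

32·p = 1/15 ≈ 0.06667; existence CERTIFIED by the union bound.


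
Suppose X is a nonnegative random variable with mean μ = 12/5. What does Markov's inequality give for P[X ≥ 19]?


μ = E[X] = 12/5, a = 19.
Markov: P[X ≥ 19] ≤ μ/a = (12/5)/19 = 12/95.
Numerically: ≈ 0.1263.
(Since a = 19 > μ = 2.4000, the bound 12/95 is < 1 and informative.)

P[X ≥ 19] ≤ 12/95 ≈ 0.1263.


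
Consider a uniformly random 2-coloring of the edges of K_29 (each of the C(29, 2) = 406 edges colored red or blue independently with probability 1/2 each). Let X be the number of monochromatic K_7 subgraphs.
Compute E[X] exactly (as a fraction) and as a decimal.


Let X = Σ_S X_S over the C(29, 7) = 1560780 subsets S of size 7, where X_S = 1 if the K_7 on S is monochromatic.
For a fixed S, the K_7 on S has C(7, 2) = 21 edges. P[all 21 edges red] = (1/2)^21, and likewise for blue, so P[monochromatic] = 2·(1/2)^21 = 2^{1 − 21} = 1/1048576.
Summing: E[X] = C(29, 7) · 2^{1 − 21} = 1560780 · 1/1048576 = 390195/262144.
Numerically: E[X] ≈ 1.488.

E[X] = C(29,7)·2^(1−C(7,2)) = 390195/262144 ≈ 1.488.


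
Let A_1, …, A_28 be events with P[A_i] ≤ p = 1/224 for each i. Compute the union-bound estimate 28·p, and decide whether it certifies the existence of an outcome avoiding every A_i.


Union bound: P[∪_{i=1}^{28} A_i] ≤ Σ_i P[A_i] ≤ 28·p = 28·(1/224) = 1/8.
Numerically: 1/8 ≈ 0.1250.
Is 1/8 < 1? YES.
Since P[∪ A_i] ≤ 1/8 < 1, the complement has P[∩ A_i^c] ≥ 1 − 1/8 = 7/8 > 0, so some outcome avoids every A_i.

28·p = 1/8 ≈ 0.1250; existence CERTIFIED by the union bound.


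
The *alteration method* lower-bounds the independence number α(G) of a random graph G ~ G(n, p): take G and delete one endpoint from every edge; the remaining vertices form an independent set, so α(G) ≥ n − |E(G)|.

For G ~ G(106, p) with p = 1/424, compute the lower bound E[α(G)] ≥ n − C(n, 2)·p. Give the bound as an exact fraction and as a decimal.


E[|E(G)|] = C(106, 2)·p = 5565 · (1/424) = 105/8.
E[α(G)] ≥ n − E[|E(G)|] = 106 − 105/8 = 743/8.
Numerically: ≈ 92.87500.
(This is only a lower bound; the true E[α(G)] may be larger.)

E[α(G)] ≥ 743/8 ≈ 92.87500.


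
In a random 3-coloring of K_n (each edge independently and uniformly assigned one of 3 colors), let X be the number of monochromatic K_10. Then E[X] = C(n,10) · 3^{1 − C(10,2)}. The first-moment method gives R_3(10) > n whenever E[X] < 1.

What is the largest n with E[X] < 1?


We need C(n, 10) · 3^{1 − 45} < 1, i.e. C(n, 10) < 3^{45 − 1} = 984770902183611232881.
Check values of n near the boundary:
  n = 571: C(571, 10) = 937951290893172842001; 937951290893172842001 < 984770902183611232881? YES
  n = 572: C(572, 10) = 954640815642161682606; 954640815642161682606 < 984770902183611232881? YES
  n = 573: C(573, 10) = 971597135635805762226; 971597135635805762226 < 984770902183611232881? YES
  n = 574: C(574, 10) = 988824035203816502691; 988824035203816502691 < 984770902183611232881? NO
  n = 575: C(575, 10) = 1006325345561406175305; 1006325345561406175305 < 984770902183611232881? NO
The largest n with C(n, 10) < 984770902183611232881 is n = 573 (where E[X] = 35985079097622435638/36472996377170786403 ≈ 0.98662). Hence R_3(10) > 573, i.e. R_3(10) ≥ 574.

Largest n = 573; hence R_3(10) > 573.


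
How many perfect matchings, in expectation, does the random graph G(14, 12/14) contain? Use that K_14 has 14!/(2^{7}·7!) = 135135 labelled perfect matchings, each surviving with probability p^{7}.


K_14 has 14!/(2^{7}·7!) = 135135 labelled perfect matchings.
For each such perfect matching H, let X_H = 1 if all 7 edges of H are present in G. Then P[X_H = 1] = p^{7} = (6/7)^{7} = 279936/823543.
By linearity of expectation: E[X] = Σ_H E[X_H] = 135135 · p^{7} = 135135 · 279936/823543 = 5404164480/117649.
Numerically: E[X] ≈ 4.59e+04.

E[X] = 135135 · (6/7)^{7} = 5404164480/117649 ≈ 4.59e+04.


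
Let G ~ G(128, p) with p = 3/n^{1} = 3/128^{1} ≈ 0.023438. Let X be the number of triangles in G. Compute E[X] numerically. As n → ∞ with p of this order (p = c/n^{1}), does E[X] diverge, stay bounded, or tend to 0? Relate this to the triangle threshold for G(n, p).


Number of potential triangles: C(128, 3) = 341376.
Each occurs with probability p³ ≈ (0.023438)³ ≈ 1.2874603e-05.
By linearity: E[X] = C(128, 3)·p³ ≈ 341376 · 1.2874603e-05 ≈ 4.39508.
Here α = 1, so p = 3/n is exactly at the triangle threshold p ~ 1/n. Asymptotically E[X] → c³/6 = 3³/6 = 9/2 ≈ 4.50000, a bounded constant. In this regime the triangle count is asymptotically Poisson(c³/6).

E[X] ≈ 4.39508; in regime p = Θ(1/n^{1}) E[X] stays bounded (at the triangle threshold p ~ 1/n).


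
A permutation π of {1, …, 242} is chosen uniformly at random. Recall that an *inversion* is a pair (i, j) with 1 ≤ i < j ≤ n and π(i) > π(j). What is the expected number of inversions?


Write X = Σ X_I over the C(242, 2) = 29161 pairs i < j, with X_I the indicator of one inversion.
There are 29161 indicators.
For each fixed pair i < j, the values π(i) and π(j) are two distinct elements of {1, …, 242} in uniformly random order; by symmetry P[π(i) > π(j)] = 1/2.
By linearity: E[X] = 29161 · (1/2) = C(242, 2) · (1/2) = 29161/2 = 29161/2 ≈ 14580.500000.

E[X] = 29161/2 = 14580.500000.


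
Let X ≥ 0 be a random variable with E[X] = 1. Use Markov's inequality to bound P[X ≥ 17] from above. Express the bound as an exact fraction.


μ = E[X] = 1, a = 17.
Markov: P[X ≥ 17] ≤ μ/a = (1)/17 = 1/17.
Numerically: ≈ 0.0588.
(Since a = 17 > μ = 1.0000, the bound 1/17 is < 1 and informative.)

P[X ≥ 17] ≤ 1/17 ≈ 0.0588.


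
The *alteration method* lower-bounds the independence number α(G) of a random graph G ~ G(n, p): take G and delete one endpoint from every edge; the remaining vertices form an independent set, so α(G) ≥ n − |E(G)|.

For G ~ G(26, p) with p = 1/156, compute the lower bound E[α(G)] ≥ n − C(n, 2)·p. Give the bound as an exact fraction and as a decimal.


E[|E(G)|] = C(26, 2)·p = 325 · (1/156) = 25/12.
E[α(G)] ≥ n − E[|E(G)|] = 26 − 25/12 = 287/12.
Numerically: ≈ 23.917.
(This is only a lower bound; the true E[α(G)] may be larger.)

E[α(G)] ≥ 287/12 ≈ 23.917.


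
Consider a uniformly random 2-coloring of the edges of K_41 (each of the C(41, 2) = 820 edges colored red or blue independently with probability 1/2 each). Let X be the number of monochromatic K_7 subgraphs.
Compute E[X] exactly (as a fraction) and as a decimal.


Let X = Σ_S X_S over the C(41, 7) = 22481940 subsets S of size 7, where X_S = 1 if the K_7 on S is monochromatic.
For a fixed S, the K_7 on S has C(7, 2) = 21 edges. P[all 21 edges red] = (1/2)^21, and likewise for blue, so P[monochromatic] = 2·(1/2)^21 = 2^{1 − 21} = 1/1048576.
By linearity: E[X] = C(41, 7) · 2^{1 − 21} = 22481940 · 1/1048576 = 5620485/262144.
Numerically: E[X] ≈ 21.440.

E[X] = C(41,7)·2^(1−C(7,2)) = 5620485/262144 ≈ 21.440.


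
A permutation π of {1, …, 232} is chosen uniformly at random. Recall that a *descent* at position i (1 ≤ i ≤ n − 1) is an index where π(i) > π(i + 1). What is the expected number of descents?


Write X = Σ X_I over i = 1, …, 231, with X_I the indicator of one descent.
There are 231 indicators.
For each fixed i, the pair (π(i), π(i+1)) is a uniformly random ordered pair of distinct values from {1, …, 232}; by symmetry P[π(i) > π(i+1)] = 1/2.
By linearity: E[X] = 231 · (1/2) = (232 − 1) · (1/2) = 231/2 ≈ 115.500.

E[X] = 231/2 = 115.500.


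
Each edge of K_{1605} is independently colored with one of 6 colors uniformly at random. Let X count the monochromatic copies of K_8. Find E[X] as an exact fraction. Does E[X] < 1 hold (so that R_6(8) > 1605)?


E[X] = C(1605, 8) · 6^{1 − 28} = 1073226690197348380200 · 6^{−27} = 1073226690197348380200/1023490369077469249536.
As a reduced fraction: E[X] = 14905926252740949725/14215144014964850688 ≈ 1.0485948.
Is E[X] < 1? NO.
Since E[X] ≥ 1, the first-moment bound is inconclusive at n = 1605; it does NOT by itself certify R_6(8) > 1605.

E[X] = 14905926252740949725/14215144014964850688 ≈ 1.0485948; E[X] ≥ 1; first-moment method inconclusive here.


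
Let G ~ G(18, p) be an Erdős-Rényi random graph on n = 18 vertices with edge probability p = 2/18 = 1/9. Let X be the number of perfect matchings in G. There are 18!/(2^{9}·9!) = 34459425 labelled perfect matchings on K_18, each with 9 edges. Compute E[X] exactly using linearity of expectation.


K_18 has 18!/(2^{9}·9!) = 34459425 labelled perfect matchings.
For each such perfect matching H, let X_H = 1 if all 9 edges of H are present in G. Then P[X_H = 1] = p^{9} = (1/9)^{9} = 1/387420489.
By linearity of expectation: E[X] = Σ_H E[X_H] = 34459425 · p^{9} = 34459425 · 1/387420489 = 425425/4782969.
Numerically: E[X] ≈ 0.08895.

E[X] = 34459425 · (1/9)^{9} = 425425/4782969 ≈ 0.08895.


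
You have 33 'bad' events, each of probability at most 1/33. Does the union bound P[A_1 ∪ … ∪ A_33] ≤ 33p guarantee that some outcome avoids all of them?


Union bound: P[∪_{i=1}^{33} A_i] ≤ Σ_i P[A_i] ≤ 33·p = 33·(1/33) = 1.
Numerically: 1 ≈ 1.000.
Is 1 < 1? NO.
Since the bound 1 is ≥ 1, the union bound is uninformative here; it does NOT by itself certify existence.

33·p = 1 ≈ 1.000; existence NOT certified by the union bound.


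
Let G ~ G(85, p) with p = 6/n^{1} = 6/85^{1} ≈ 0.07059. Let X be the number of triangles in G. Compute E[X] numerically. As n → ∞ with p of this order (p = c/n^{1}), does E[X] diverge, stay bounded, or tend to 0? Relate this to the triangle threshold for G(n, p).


Number of potential triangles: C(85, 3) = 98770.
Each occurs with probability p³ ≈ (0.07059)³ ≈ 3.517199e-04.
By linearity: E[X] = C(85, 3)·p³ ≈ 98770 · 3.517199e-04 ≈ 34.7394.
Here α = 1, so p = 6/n is exactly at the triangle threshold p ~ 1/n. Asymptotically E[X] → c³/6 = 6³/6 = 36 ≈ 36.0000, a bounded constant. In this regime the triangle count is asymptotically Poisson(c³/6).

E[X] ≈ 34.7394; in regime p = Θ(1/n^{1}) E[X] stays bounded (at the triangle threshold p ~ 1/n).


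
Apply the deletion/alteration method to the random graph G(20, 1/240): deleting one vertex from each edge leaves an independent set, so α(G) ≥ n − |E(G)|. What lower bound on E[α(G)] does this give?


E[|E(G)|] = C(20, 2)·p = 190 · (1/240) = 19/24.
E[α(G)] ≥ n − E[|E(G)|] = 20 − 19/24 = 461/24.
Numerically: ≈ 19.20833.
(This is only a lower bound; the true E[α(G)] may be larger.)

E[α(G)] ≥ 461/24 ≈ 19.20833.


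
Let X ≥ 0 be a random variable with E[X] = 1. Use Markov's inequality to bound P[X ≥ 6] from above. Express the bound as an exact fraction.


μ = E[X] = 1, a = 6.
Markov: P[X ≥ 6] ≤ μ/a = (1)/6 = 1/6.
Numerically: ≈ 0.16667.
(Since a = 6 > μ = 1.00000, the bound 1/6 is < 1 and informative.)

P[X ≥ 6] ≤ 1/6 ≈ 0.16667.


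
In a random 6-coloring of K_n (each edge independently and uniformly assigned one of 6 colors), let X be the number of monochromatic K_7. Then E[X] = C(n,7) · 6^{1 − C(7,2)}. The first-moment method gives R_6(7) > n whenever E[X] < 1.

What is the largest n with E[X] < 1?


We need C(n, 7) · 6^{1 − 21} < 1, i.e. C(n, 7) < 6^{21 − 1} = 3656158440062976.
Check values of n near the boundary:
  n = 565: C(565, 7) = 3513212521235560; 3513212521235560 < 3656158440062976? YES
  n = 566: C(566, 7) = 3557206237959440; 3557206237959440 < 3656158440062976? YES
  n = 567: C(567, 7) = 3601671315933933; 3601671315933933 < 3656158440062976? YES
  n = 568: C(568, 7) = 3646611956239704; 3646611956239704 < 3656158440062976? YES
  n = 569: C(569, 7) = 3692032389858348; 3692032389858348 < 3656158440062976? NO
The largest n with C(n, 7) < 3656158440062976 is n = 568 (where E[X] = 16882462760369/16926659444736 ≈ 0.99739). Hence R_6(7) > 568, i.e. R_6(7) ≥ 569.

Largest n = 568; hence R_6(7) > 568.


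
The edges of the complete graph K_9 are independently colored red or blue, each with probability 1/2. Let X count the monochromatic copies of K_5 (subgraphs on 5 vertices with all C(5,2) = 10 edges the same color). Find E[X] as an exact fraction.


Let X = Σ_S X_S over the C(9, 5) = 126 subsets S of size 5, where X_S = 1 if the K_5 on S is monochromatic.
For a fixed S, the K_5 on S has C(5, 2) = 10 edges. P[all 10 edges red] = (1/2)^10, and likewise for blue, so P[monochromatic] = 2·(1/2)^10 = 2^{1 − 10} = 1/512.
By linearity: E[X] = C(9, 5) · 2^{1 − 10} = 126 · 1/512 = 63/256.
Numerically: E[X] ≈ 0.2461.

E[X] = C(9,5)·2^(1−C(5,2)) = 63/256 ≈ 0.2461.


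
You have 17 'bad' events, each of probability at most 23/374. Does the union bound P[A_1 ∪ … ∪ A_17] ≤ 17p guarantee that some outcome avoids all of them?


Union bound: P[∪_{i=1}^{17} A_i] ≤ Σ_i P[A_i] ≤ 17·p = 17·(23/374) = 23/22.
Numerically: 23/22 ≈ 1.0455.
Is 23/22 < 1? NO.
Since the bound 23/22 is ≥ 1, the union bound is uninformative here; it does NOT by itself certify existence.

17·p = 23/22 ≈ 1.0455; existence NOT certified by the union bound.


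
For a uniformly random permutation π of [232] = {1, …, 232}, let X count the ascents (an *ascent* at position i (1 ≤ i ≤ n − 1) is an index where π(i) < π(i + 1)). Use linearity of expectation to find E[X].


Write X = Σ X_I over i = 1, …, 231, with X_I the indicator of one ascent.
There are 231 indicators.
For each fixed i, the pair (π(i), π(i+1)) is a uniformly random ordered pair of distinct values from {1, …, 232}; by symmetry P[π(i) < π(i+1)] = 1/2.
By linearity: E[X] = 231 · (1/2) = (232 − 1) · (1/2) = 231/2 ≈ 115.5000.

E[X] = 231/2 = 115.5000.


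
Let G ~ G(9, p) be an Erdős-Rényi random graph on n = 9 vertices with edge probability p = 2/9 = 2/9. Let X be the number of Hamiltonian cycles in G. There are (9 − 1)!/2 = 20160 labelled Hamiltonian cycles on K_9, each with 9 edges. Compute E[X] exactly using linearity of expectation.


K_9 has (9 − 1)!/2 = 20160 labelled Hamiltonian cycles.
For each such Hamiltonian cycle H, let X_H = 1 if all 9 edges of H are present in G. Then P[X_H = 1] = p^{9} = (2/9)^{9} = 512/387420489.
By linearity of expectation: E[X] = Σ_H E[X_H] = 20160 · p^{9} = 20160 · 512/387420489 = 1146880/43046721.
Numerically: E[X] ≈ 0.02664.

E[X] = 20160 · (2/9)^{9} = 1146880/43046721 ≈ 0.02664.


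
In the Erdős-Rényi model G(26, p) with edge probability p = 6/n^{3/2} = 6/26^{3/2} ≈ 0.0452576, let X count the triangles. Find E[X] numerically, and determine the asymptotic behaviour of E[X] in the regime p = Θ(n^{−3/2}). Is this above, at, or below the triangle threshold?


Number of potential triangles: C(26, 3) = 2600.
Each occurs with probability p³ ≈ (0.0452576)³ ≈ 9.26987089e-05.
By linearity: E[X] = C(26, 3)·p³ ≈ 2600 · 9.26987089e-05 ≈ 0.241017.
Since α = 3/2 > 1, p = c/n^{3/2} = o(1/n) is below the triangle threshold p ~ 1/n. Asymptotically E[X] ~ (c³/6)·n^{3(1−α)} = (6³/6)·n^{-1.5} → 0, so by Markov's inequality G has no triangles w.h.p.

E[X] ≈ 0.241017; in regime p = Θ(1/n^{3/2}) E[X] tends to 0 (below the triangle threshold p ~ 1/n).


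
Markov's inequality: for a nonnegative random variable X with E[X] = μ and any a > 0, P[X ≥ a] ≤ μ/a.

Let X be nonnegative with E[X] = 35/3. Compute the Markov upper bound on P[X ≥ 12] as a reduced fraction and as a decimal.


μ = E[X] = 35/3, a = 12.
Markov: P[X ≥ 12] ≤ μ/a = (35/3)/12 = 35/36.
Numerically: ≈ 0.972222.
(Since a = 12 > μ = 11.666667, the bound 35/36 is < 1 and informative.)

P[X ≥ 12] ≤ 35/36 ≈ 0.972222.


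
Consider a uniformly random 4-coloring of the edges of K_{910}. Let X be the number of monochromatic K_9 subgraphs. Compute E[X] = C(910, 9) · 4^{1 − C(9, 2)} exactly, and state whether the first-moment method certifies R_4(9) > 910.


E[X] = C(910, 9) · 4^{1 − 36} = 1133378248346922788210 · 4^{−35} = 1133378248346922788210/1180591620717411303424.
As a reduced fraction: E[X] = 566689124173461394105/590295810358705651712 ≈ 0.9600.
Is E[X] < 1? YES.
Since E[X] < 1, there exists a 4-coloring of K_{910} with no monochromatic K_9; hence R_4(9) > 910.

E[X] = 566689124173461394105/590295810358705651712 ≈ 0.9600; E[X] < 1, so R_4(9) > 910.


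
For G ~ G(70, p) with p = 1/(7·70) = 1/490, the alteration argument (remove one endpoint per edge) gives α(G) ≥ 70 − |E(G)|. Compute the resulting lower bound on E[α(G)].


E[|E(G)|] = C(70, 2)·p = 2415 · (1/490) = 69/14.
E[α(G)] ≥ n − E[|E(G)|] = 70 − 69/14 = 911/14.
Numerically: ≈ 65.0714.
(This is only a lower bound; the true E[α(G)] may be larger.)

E[α(G)] ≥ 911/14 ≈ 65.0714.


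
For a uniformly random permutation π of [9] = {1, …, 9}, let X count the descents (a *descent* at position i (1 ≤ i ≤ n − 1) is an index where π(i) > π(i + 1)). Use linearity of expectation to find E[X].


Write X = Σ X_I over i = 1, …, 8, with X_I the indicator of one descent.
There are 8 indicators.
For each fixed i, the pair (π(i), π(i+1)) is a uniformly random ordered pair of distinct values from {1, …, 9}; by symmetry P[π(i) > π(i+1)] = 1/2.
By linearity: E[X] = 8 · (1/2) = (9 − 1) · (1/2) = 4 ≈ 4.0000.

E[X] = 4 = 4.0000.


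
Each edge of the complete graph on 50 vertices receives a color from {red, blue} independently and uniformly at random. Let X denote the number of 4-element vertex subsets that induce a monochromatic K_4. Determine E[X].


Let X = Σ_S X_S over the C(50, 4) = 230300 subsets S of size 4, where X_S = 1 if the K_4 on S is monochromatic.
For a fixed S, the K_4 on S has C(4, 2) = 6 edges. P[all 6 edges red] = (1/2)^6, and likewise for blue, so P[monochromatic] = 2·(1/2)^6 = 2^{1 − 6} = 1/32.
By linearity: E[X] = C(50, 4) · 2^{1 − 6} = 230300 · 1/32 = 57575/8.
Numerically: E[X] ≈ 7196.875.

E[X] = C(50,4)·2^(1−C(4,2)) = 57575/8 ≈ 7196.875.


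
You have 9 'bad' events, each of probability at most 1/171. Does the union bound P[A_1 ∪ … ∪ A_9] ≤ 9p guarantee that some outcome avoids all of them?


Union bound: P[∪_{i=1}^{9} A_i] ≤ Σ_i P[A_i] ≤ 9·p = 9·(1/171) = 1/19.
Numerically: 1/19 ≈ 0.052632.
Is 1/19 < 1? YES.
Since P[∪ A_i] ≤ 1/19 < 1, the complement has P[∩ A_i^c] ≥ 1 − 1/19 = 18/19 > 0, so some outcome avoids every A_i.

9·p = 1/19 ≈ 0.052632; existence CERTIFIED by the union bound.


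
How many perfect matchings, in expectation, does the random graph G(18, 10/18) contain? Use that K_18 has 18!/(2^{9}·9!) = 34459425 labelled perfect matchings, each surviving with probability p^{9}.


K_18 has 18!/(2^{9}·9!) = 34459425 labelled perfect matchings.
For each such perfect matching H, let X_H = 1 if all 9 edges of H are present in G. Then P[X_H = 1] = p^{9} = (5/9)^{9} = 1953125/387420489.
By linearity: E[X] = Σ_H E[X_H] = 34459425 · p^{9} = 34459425 · 1953125/387420489 = 830908203125/4782969.
Numerically: E[X] ≈ 1.7372e+05.

E[X] = 34459425 · (5/9)^{9} = 830908203125/4782969 ≈ 1.7372e+05.


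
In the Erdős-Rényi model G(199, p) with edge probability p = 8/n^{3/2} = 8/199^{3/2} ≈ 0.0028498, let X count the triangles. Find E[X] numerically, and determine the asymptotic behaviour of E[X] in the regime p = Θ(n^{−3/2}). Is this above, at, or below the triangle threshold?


Number of potential triangles: C(199, 3) = 1293699.
Each occurs with probability p³ ≈ (0.0028498)³ ≈ 2.3143611e-08.
By linearity: E[X] = C(199, 3)·p³ ≈ 1293699 · 2.3143611e-08 ≈ 0.02994.
Since α = 3/2 > 1, p = c/n^{3/2} = o(1/n) is below the triangle threshold p ~ 1/n. Asymptotically E[X] ~ (c³/6)·n^{3(1−α)} = (8³/6)·n^{-1.5} → 0, so by Markov's inequality G has no triangles w.h.p.

E[X] ≈ 0.02994; in regime p = Θ(1/n^{3/2}) E[X] tends to 0 (below the triangle threshold p ~ 1/n).


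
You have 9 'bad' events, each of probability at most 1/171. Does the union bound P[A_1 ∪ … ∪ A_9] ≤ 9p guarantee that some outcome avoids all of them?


Union bound: P[∪_{i=1}^{9} A_i] ≤ Σ_i P[A_i] ≤ 9·p = 9·(1/171) = 1/19.
Numerically: 1/19 ≈ 0.053.
Is 1/19 < 1? YES.
Since P[∪ A_i] ≤ 1/19 < 1, the complement has P[∩ A_i^c] ≥ 1 − 1/19 = 18/19 > 0, so some outcome avoids every A_i.

9·p = 1/19 ≈ 0.053; existence CERTIFIED by the union bound.


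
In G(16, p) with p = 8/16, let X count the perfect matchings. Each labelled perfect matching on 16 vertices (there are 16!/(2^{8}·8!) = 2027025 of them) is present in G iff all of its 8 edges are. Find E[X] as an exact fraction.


K_16 has 16!/(2^{8}·8!) = 2027025 labelled perfect matchings.
For each such perfect matching H, let X_H = 1 if all 8 edges of H are present in G. Then P[X_H = 1] = p^{8} = (1/2)^{8} = 1/256.
By linearity: E[X] = Σ_H E[X_H] = 2027025 · p^{8} = 2027025 · 1/256 = 2027025/256.
Numerically: E[X] ≈ 7918.

E[X] = 2027025 · (1/2)^{8} = 2027025/256 ≈ 7918.


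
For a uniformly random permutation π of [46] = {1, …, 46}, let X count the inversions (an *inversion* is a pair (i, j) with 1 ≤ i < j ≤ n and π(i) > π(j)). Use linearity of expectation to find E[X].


Write X = Σ X_I over the C(46, 2) = 1035 pairs i < j, with X_I the indicator of one inversion.
There are 1035 indicators.
For each fixed pair i < j, the values π(i) and π(j) are two distinct elements of {1, …, 46} in uniformly random order; by symmetry P[π(i) > π(j)] = 1/2.
By linearity: E[X] = 1035 · (1/2) = C(46, 2) · (1/2) = 1035/2 = 1035/2 ≈ 517.5000.

E[X] = 1035/2 = 517.5000.


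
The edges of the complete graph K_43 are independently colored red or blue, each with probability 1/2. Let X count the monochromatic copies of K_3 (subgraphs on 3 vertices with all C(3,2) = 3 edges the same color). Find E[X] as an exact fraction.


Let X = Σ_S X_S over the C(43, 3) = 12341 subsets S of size 3, where X_S = 1 if the K_3 on S is monochromatic.
For a fixed S, the K_3 on S has C(3, 2) = 3 edges. P[all 3 edges red] = (1/2)^3, and likewise for blue, so P[monochromatic] = 2·(1/2)^3 = 2^{1 − 3} = 1/4.
Summing: E[X] = C(43, 3) · 2^{1 − 3} = 12341 · 1/4 = 12341/4.
Numerically: E[X] ≈ 3085.2500.

E[X] = C(43,3)·2^(1−C(3,2)) = 12341/4 ≈ 3085.2500.


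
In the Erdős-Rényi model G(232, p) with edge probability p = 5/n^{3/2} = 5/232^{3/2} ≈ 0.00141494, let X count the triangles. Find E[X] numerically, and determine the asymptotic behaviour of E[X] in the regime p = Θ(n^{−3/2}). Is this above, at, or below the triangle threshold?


Number of potential triangles: C(232, 3) = 2054360.
Each occurs with probability p³ ≈ (0.00141494)³ ≈ 2.83278805e-09.
By linearity: E[X] = C(232, 3)·p³ ≈ 2054360 · 2.83278805e-09 ≈ 0.005820.
Since α = 3/2 > 1, p = c/n^{3/2} = o(1/n) is below the triangle threshold p ~ 1/n. Asymptotically E[X] ~ (c³/6)·n^{3(1−α)} = (5³/6)·n^{-1.5} → 0, so by Markov's inequality G has no triangles w.h.p.

E[X] ≈ 0.005820; in regime p = Θ(1/n^{3/2}) E[X] tends to 0 (below the triangle threshold p ~ 1/n).


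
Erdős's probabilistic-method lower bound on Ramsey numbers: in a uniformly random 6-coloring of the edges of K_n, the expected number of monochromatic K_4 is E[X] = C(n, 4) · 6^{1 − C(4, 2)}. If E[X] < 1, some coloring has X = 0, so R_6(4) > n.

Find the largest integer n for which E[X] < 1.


We need C(n, 4) · 6^{1 − 6} < 1, i.e. C(n, 4) < 6^{6 − 1} = 7776.
Check values of n near the boundary:
  n = 21: C(21, 4) = 5985; 5985 < 7776? YES
  n = 22: C(22, 4) = 7315; 7315 < 7776? YES
  n = 23: C(23, 4) = 8855; 8855 < 7776? NO
  n = 24: C(24, 4) = 10626; 10626 < 7776? NO
  n = 25: C(25, 4) = 12650; 12650 < 7776? NO
The largest n with C(n, 4) < 7776 is n = 22 (where E[X] = 7315/7776 ≈ 0.941). Hence R_6(4) > 22, i.e. R_6(4) ≥ 23.

Largest n = 22; hence R_6(4) > 22.


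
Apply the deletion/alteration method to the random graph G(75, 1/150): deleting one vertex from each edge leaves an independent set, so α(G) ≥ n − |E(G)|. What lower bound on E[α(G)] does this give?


E[|E(G)|] = C(75, 2)·p = 2775 · (1/150) = 37/2.
E[α(G)] ≥ n − E[|E(G)|] = 75 − 37/2 = 113/2.
Numerically: ≈ 56.500000.
(This is only a lower bound; the true E[α(G)] may be larger.)

E[α(G)] ≥ 113/2 ≈ 56.500000.


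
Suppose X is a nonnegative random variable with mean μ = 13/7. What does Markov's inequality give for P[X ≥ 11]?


μ = E[X] = 13/7, a = 11.
Markov: P[X ≥ 11] ≤ μ/a = (13/7)/11 = 13/77.
Numerically: ≈ 0.168831.
(Since a = 11 > μ = 1.857143, the bound 13/77 is < 1 and informative.)

P[X ≥ 11] ≤ 13/77 ≈ 0.168831.


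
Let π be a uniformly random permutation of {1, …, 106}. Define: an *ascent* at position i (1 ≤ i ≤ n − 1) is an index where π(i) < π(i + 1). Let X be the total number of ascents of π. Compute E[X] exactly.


Write X = Σ X_I over i = 1, …, 105, with X_I the indicator of one ascent.
There are 105 indicators.
For each fixed i, the pair (π(i), π(i+1)) is a uniformly random ordered pair of distinct values from {1, …, 106}; by symmetry P[π(i) < π(i+1)] = 1/2.
By linearity: E[X] = 105 · (1/2) = (106 − 1) · (1/2) = 105/2 ≈ 52.500.

E[X] = 105/2 = 52.500.


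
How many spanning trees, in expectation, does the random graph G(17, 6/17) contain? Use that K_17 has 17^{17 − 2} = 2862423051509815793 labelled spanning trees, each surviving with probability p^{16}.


K_17 has 17^{17 − 2} = 2862423051509815793 labelled spanning trees.
For each such spanning tree H, let X_H = 1 if all 16 edges of H are present in G. Then P[X_H = 1] = p^{16} = (6/17)^{16} = 2821109907456/48661191875666868481.
By linearity: E[X] = Σ_H E[X_H] = 2862423051509815793 · p^{16} = 2862423051509815793 · 2821109907456/48661191875666868481 = 2821109907456/17.
Numerically: E[X] ≈ 1.66e+11.

E[X] = 2862423051509815793 · (6/17)^{16} = 2821109907456/17 ≈ 1.66e+11.


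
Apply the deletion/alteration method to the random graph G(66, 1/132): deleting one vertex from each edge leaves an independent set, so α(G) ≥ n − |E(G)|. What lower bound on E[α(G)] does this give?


E[|E(G)|] = C(66, 2)·p = 2145 · (1/132) = 65/4.
E[α(G)] ≥ n − E[|E(G)|] = 66 − 65/4 = 199/4.
Numerically: ≈ 49.7500.
(This is only a lower bound; the true E[α(G)] may be larger.)

E[α(G)] ≥ 199/4 ≈ 49.7500.


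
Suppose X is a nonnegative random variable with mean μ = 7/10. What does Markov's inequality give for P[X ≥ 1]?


μ = E[X] = 7/10, a = 1.
Markov: P[X ≥ 1] ≤ μ/a = (7/10)/1 = 7/10.
Numerically: ≈ 0.7000.
(Since a = 1 > μ = 0.7000, the bound 7/10 is < 1 and informative.)

P[X ≥ 1] ≤ 7/10 ≈ 0.7000.


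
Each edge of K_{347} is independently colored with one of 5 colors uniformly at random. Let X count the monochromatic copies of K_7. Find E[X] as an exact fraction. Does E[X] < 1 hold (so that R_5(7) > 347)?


E[X] = C(347, 7) · 5^{1 − 21} = 113090774900334 · 5^{−20} = 113090774900334/95367431640625.
As a reduced fraction: E[X] = 113090774900334/95367431640625 ≈ 1.1858.
Is E[X] < 1? NO.
Since E[X] ≥ 1, the first-moment bound is inconclusive at n = 347; it does NOT by itself certify R_5(7) > 347.

E[X] = 113090774900334/95367431640625 ≈ 1.1858; E[X] ≥ 1; first-moment method inconclusive here.


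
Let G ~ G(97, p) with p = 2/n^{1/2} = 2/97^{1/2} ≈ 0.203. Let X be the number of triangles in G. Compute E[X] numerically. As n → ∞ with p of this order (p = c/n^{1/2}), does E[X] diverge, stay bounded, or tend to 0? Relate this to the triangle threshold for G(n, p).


Number of potential triangles: C(97, 3) = 147440.
Each occurs with probability p³ ≈ (0.203)³ ≈ 8.37399e-03.
By linearity: E[X] = C(97, 3)·p³ ≈ 147440 · 8.37399e-03 ≈ 1234.661.
Since α = 1/2 < 1, p = c/n^{1/2} ≫ 1/n is above the triangle threshold p ~ 1/n. Asymptotically E[X] ~ (c³/6)·n^{3(1−α)} = (2³/6)·n^{1.5} → ∞; triangles are abundant w.h.p.

E[X] ≈ 1234.661; in regime p = Θ(1/n^{1/2}) E[X] diverges (above the triangle threshold p ~ 1/n).


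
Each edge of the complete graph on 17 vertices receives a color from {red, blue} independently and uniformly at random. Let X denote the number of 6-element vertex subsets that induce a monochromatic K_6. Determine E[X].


Let X = Σ_S X_S over the C(17, 6) = 12376 subsets S of size 6, where X_S = 1 if the K_6 on S is monochromatic.
For a fixed S, the K_6 on S has C(6, 2) = 15 edges. P[all 15 edges red] = (1/2)^15, and likewise for blue, so P[monochromatic] = 2·(1/2)^15 = 2^{1 − 15} = 1/16384.
By linearity of expectation: E[X] = C(17, 6) · 2^{1 − 15} = 12376 · 1/16384 = 1547/2048.
Numerically: E[X] ≈ 0.7554.

E[X] = C(17,6)·2^(1−C(6,2)) = 1547/2048 ≈ 0.7554.
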